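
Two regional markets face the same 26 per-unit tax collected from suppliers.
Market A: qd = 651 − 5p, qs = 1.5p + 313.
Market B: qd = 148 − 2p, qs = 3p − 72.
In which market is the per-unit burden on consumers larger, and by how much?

Market A: pre-tax p* = 52, q* = 391; post-tax q = 361; per-unit burden on consumers = 6.
Market B: pre-tax p* = 44, q* = 60; post-tax q = 28.8; per-unit burden on consumers = 15.6.
Difference: 6 vs 15.6 → market B is larger by 9.6.

Market B, by 9.6.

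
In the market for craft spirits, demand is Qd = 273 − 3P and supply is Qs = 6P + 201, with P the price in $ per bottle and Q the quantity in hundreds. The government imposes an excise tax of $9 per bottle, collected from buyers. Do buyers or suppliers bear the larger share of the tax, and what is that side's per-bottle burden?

Without the tax, 273 − 3P = 6P + 201 gives 9P = 72, so P* = $8 and Q* = 249.
With the tax collected from buyers, demand (in seller-price terms) shifts: Qd = 273 − 3(P + 9).
Solving gives Q = 231 with buyers paying $14 and suppliers receiving $5 (the $9 wedge).
Per-bottle burden: buyers $6, suppliers $3.
Buyers take the larger share because demand is less price-elastic here (demand slope 3 vs supply slope 6).
The less price-elastic side of the market bears the larger share of a per-unit tax.

Buyers bear the larger share: $6 per bottle.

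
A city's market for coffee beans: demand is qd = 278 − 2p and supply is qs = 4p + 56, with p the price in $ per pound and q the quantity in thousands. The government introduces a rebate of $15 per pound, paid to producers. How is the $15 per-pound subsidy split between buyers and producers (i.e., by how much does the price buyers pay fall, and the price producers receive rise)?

Buyers gain $10 per pound; producers gain $5 per pound.

Before the subsidy: set 278 − 2p = 4p + 56 → p* = $37, q* = 204.
With a per-unit subsidy paid to producers, each receives p + 15 per unit sold, so supply becomes qs = 4(p + 15) + 56.
New equilibrium: buyers pay $27, producers receive $42, q = 224. (Wedge: pb − ps = −15.)
Gain to buyers: $10; to producers: $5. (They sum to $15.)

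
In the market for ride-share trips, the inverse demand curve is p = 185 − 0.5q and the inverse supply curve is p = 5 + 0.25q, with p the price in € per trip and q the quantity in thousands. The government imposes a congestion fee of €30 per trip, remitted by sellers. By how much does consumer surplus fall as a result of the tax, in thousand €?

Rewrite in direct form: qd = 370 − 2p and qs = 4p − 20.
Before the tax: set 370 − 2p = 4p − 20 → p* = €65, q* = 240.
With the tax collected from sellers, supply shifts: qs = 4(p − 30) − 20.
New equilibrium: consumers pay €85, sellers receive €55, q = 200. (Wedge: pb − ps = 30.)
ΔCS is the trapezoid between Q = 200 and Q = 240 of height €20: ½ · (240 + 200) · 20 = €4400.

Consumer surplus falls by €4400 thousand.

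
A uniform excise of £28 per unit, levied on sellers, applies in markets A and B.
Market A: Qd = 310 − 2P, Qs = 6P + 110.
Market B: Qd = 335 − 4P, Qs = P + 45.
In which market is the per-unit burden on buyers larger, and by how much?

Market A, by £15.4.

Market A: pre-tax P* = £25, Q* = 260; post-tax Q = 218; per-unit burden on buyers = £21.
Market B: pre-tax P* = £58, Q* = 103; post-tax Q = 80.6; per-unit burden on buyers = £5.6.
Difference: £21 vs £5.6 → market A is larger by £15.4.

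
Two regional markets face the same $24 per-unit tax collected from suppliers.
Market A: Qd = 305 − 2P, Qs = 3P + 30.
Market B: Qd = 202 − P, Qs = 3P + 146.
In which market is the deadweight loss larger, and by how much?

Market A: pre-tax P* = $55, Q* = 195; post-tax Q = 166.2; deadweight loss = $345.6.
Market B: pre-tax P* = $14, Q* = 188; post-tax Q = 170; deadweight loss = $216.
Difference: $345.6 vs $216 → market A is larger by $129.6.

Market A, by $129.6.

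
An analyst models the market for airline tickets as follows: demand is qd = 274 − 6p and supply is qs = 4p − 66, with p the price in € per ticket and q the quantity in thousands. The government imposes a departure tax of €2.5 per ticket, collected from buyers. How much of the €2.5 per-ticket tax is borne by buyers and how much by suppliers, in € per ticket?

Buyers bear €1 per ticket; suppliers bear €1.5 per ticket.

Without the tax, 274 − 6p = 4p − 66 gives 10p = 340, so p* = €34 and q* = 70.
With the tax collected from buyers, demand (in seller-price terms) shifts: qd = 274 − 6(p + 2.5).
New equilibrium: buyers pay €35, suppliers receive €32.5, q = 64. (Wedge: pb − ps = 2.5.)
Burden on buyers: €1; on suppliers: €1.5. (They sum to €2.5.)
The less price-elastic side of the market bears the larger share of a per-unit tax.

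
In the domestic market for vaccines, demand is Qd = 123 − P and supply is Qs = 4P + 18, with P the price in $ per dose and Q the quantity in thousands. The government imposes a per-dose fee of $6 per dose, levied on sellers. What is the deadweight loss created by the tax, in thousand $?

Deadweight loss = $14.4 thousand.

Before the tax: set 123 − P = 4P + 18 → P* = $21, Q* = 102.
With the tax collected from sellers, supply shifts: Qs = 4(P − 6) + 18.
Solving gives Q = 97.2 with consumers paying $25.8 and sellers receiving $19.8 (the $6 wedge).
Quantity falls by |ΔQ| = |102 − 97.2| = 4.8.
DWL = ½ · t · |ΔQ| = ½ · 6 · 4.8 = $14.4.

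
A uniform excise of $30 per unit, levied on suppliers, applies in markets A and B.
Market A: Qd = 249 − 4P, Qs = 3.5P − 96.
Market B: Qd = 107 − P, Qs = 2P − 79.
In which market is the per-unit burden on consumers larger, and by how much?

Market B, by $6.

Market A: pre-tax P* = $46, Q* = 65; post-tax Q = 9; per-unit burden on consumers = $14.
Market B: pre-tax P* = $62, Q* = 45; post-tax Q = 25; per-unit burden on consumers = $20.
Difference: $14 vs $20 → market B is larger by $6.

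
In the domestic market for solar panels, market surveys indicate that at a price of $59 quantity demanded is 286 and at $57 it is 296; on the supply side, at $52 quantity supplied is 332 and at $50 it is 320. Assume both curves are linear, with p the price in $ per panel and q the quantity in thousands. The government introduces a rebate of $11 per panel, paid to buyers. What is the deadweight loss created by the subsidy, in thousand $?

Demand slope: (296 − 286)/(57 − 59) = -5, so qd = 581 − 5p.
Supply slope: (320 − 332)/(50 − 52) = 6, so qs = 6p + 20.
Before the subsidy: set 581 − 5p = 6p + 20 → p* = $51, q* = 326.
With a per-unit subsidy paid to buyers, each effectively pays p − 11, so demand becomes qd = 581 − 5(p − 11).
Solving gives q = 356 with buyers paying $45 and producers receiving $56 (the $11 wedge).
Quantity rises by |ΔQ| = |326 − 356| = 30.
DWL = ½ · t · |ΔQ| = ½ · 11 · 30 = $165.

Deadweight loss = $165 thousand.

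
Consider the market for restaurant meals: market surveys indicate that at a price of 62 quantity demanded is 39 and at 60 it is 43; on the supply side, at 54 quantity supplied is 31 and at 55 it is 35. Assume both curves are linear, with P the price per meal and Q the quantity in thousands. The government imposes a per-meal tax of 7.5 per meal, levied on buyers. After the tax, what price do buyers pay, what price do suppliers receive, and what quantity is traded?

Buyers pay 63; suppliers receive 55.5; quantity = 37.

Demand slope: (43 − 39)/(60 − 62) = -2, so Qd = 163 − 2P.
Supply slope: (35 − 31)/(55 − 54) = 4, so Qs = 4P − 185.
Before the tax: set 163 − 2P = 4P − 185 → P* = 58, Q* = 47.
With the tax collected from buyers, demand (in seller-price terms) shifts: Qd = 163 − 2(P + 7.5).
New equilibrium: buyers pay 63, suppliers receive 55.5, Q = 37. (Wedge: Pb − Ps = 7.5.)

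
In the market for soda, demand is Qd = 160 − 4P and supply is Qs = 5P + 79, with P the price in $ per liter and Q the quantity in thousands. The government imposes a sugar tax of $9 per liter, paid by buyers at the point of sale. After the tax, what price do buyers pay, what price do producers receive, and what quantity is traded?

Buyers pay $14; producers receive $5; quantity = 104.

Before the tax: set 160 − 4P = 5P + 79 → P* = $9, Q* = 124.
With the tax collected from buyers, demand (in seller-price terms) shifts: Qd = 160 − 4(P + 9).
New equilibrium: buyers pay $14, producers receive $5, Q = 104. (Wedge: Pb − Ps = 9.)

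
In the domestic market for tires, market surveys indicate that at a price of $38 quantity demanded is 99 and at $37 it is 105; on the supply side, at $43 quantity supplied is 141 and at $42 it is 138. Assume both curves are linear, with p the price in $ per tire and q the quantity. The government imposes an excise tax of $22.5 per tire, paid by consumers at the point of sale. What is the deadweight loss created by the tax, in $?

Demand slope: (105 − 99)/(37 − 38) = -6, so qd = 327 − 6p.
Supply slope: (138 − 141)/(42 − 43) = 3, so qs = 3p + 12.
Before the tax: set 327 − 6p = 3p + 12 → p* = $35, q* = 117.
With the tax collected from consumers, demand (in seller-price terms) shifts: qd = 327 − 6(p + 22.5).
New equilibrium: consumers pay $42.5, producers receive $20, q = 72. (Wedge: pb − ps = 22.5.)
Quantity falls by |ΔQ| = |117 − 72| = 45.
DWL = ½ · t · |ΔQ| = ½ · 22.5 · 45 = $506.25.

Deadweight loss = $506.25.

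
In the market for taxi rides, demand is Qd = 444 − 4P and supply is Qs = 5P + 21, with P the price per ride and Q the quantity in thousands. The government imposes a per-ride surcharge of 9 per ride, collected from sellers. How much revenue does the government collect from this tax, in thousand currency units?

Tax revenue = 2124 thousand.

Without the tax, 444 − 4P = 5P + 21 gives 9P = 423, so P* = 47 and Q* = 256.
With the tax collected from sellers, supply shifts: Qs = 5(P − 9) + 21.
Solving gives Q = 236 with buyers paying 52 and sellers receiving 43 (the 9 wedge).
Revenue = t · Q = 9 · 236 = 2124.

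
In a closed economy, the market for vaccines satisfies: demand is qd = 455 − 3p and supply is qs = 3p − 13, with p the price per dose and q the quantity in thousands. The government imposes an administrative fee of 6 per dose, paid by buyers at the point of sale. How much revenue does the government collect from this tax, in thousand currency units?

Without the tax, 455 − 3p = 3p − 13 gives 6p = 468, so p* = 78 and q* = 221.
With the tax collected from buyers, demand (in seller-price terms) shifts: qd = 455 − 3(p + 6).
New equilibrium: buyers pay 81, producers receive 75, q = 212. (Wedge: pb − ps = 6.)
Revenue = t · Q = 6 · 212 = 1272.

Tax revenue = 1272 thousand.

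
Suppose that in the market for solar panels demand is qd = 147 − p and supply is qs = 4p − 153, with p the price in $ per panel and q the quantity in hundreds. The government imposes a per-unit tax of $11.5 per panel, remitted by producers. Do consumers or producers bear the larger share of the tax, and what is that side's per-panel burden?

Consumers bear the larger share: $9.2 per panel.

Before the tax: set 147 − p = 4p − 153 → p* = $60, q* = 87.
With the tax collected from producers, supply shifts: qs = 4(p − 11.5) − 153.
Solving gives q = 77.8 with consumers paying $69.2 and producers receiving $57.7 (the $11.5 wedge).
Per-panel burden: consumers $9.2, producers $2.3.
Consumers take the larger share because demand is less price-elastic here (demand slope 1 vs supply slope 4).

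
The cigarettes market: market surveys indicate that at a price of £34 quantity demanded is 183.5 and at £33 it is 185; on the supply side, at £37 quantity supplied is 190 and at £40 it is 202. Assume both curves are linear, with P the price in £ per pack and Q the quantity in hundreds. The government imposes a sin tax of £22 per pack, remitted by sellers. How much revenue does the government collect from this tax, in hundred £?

Demand slope: (185 − 183.5)/(33 − 34) = -1.5, so Qd = 234.5 − 1.5P.
Supply slope: (202 − 190)/(40 − 37) = 4, so Qs = 4P + 42.
Before the tax: set 234.5 − 1.5P = 4P + 42 → P* = £35, Q* = 182.
With the tax collected from sellers, supply shifts: Qs = 4(P − 22) + 42.
Solving gives Q = 158 with consumers paying £51 and sellers receiving £29 (the £22 wedge).
Revenue = t · Q = 22 · 158 = £3476.

Tax revenue = £3476 hundred.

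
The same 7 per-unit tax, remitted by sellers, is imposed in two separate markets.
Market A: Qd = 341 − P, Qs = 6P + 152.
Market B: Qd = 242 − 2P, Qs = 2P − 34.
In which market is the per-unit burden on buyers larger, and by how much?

Market A: pre-tax P* = 27, Q* = 314; post-tax Q = 308; per-unit burden on buyers = 6.
Market B: pre-tax P* = 69, Q* = 104; post-tax Q = 97; per-unit burden on buyers = 3.5.
Difference: 6 vs 3.5 → market A is larger by 2.5.

Market A, by 2.5.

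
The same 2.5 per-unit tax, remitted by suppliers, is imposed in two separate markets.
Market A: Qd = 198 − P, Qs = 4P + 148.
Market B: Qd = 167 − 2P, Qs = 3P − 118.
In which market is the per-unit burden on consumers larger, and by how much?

Market A, by 0.5.

Market A: pre-tax P* = 10, Q* = 188; post-tax Q = 186; per-unit burden on consumers = 2.
Market B: pre-tax P* = 57, Q* = 53; post-tax Q = 50; per-unit burden on consumers = 1.5.
Difference: 2 vs 1.5 → market A is larger by 0.5.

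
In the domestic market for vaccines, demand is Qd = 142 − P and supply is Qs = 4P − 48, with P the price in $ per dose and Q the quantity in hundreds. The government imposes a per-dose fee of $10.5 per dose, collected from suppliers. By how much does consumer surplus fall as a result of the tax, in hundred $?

Consumer surplus falls by $838.32 hundred.

Before the tax: set 142 − P = 4P − 48 → P* = $38, Q* = 104.
With the tax collected from suppliers, supply shifts: Qs = 4(P − 10.5) − 48.
Solving gives Q = 95.6 with consumers paying $46.4 and suppliers receiving $35.9 (the $10.5 wedge).
ΔCS is the trapezoid between Q = 95.6 and Q = 104 of height $8.4: ½ · (104 + 95.6) · 8.4 = $838.32.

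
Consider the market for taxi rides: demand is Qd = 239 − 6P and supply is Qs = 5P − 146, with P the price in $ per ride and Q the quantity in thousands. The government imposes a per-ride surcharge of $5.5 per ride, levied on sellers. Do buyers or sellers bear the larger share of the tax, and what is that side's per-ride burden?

Without the tax, 239 − 6P = 5P − 146 gives 11P = 385, so P* = $35 and Q* = 29.
With the tax collected from sellers, supply shifts: Qs = 5(P − 5.5) − 146.
New equilibrium: buyers pay $37.5, sellers receive $32, Q = 14. (Wedge: Pb − Ps = 5.5.)
Per-ride burden: buyers $2.5, sellers $3.
Sellers take the larger share because supply is less price-elastic here (demand slope 6 vs supply slope 5).

Sellers bear the larger share: $3 per ride.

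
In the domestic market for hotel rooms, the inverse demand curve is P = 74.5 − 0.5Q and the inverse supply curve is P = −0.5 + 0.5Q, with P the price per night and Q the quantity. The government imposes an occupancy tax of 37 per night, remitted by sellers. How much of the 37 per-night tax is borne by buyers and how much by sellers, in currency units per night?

Buyers bear 18.5 per night; sellers bear 18.5 per night.

Rewrite in direct form: Qd = 149 − 2P and Qs = 2P + 1.
Before the tax: set 149 − 2P = 2P + 1 → P* = 37, Q* = 75.
With the tax collected from sellers, supply shifts: Qs = 2(P − 37) + 1.
New equilibrium: buyers pay 55.5, sellers receive 18.5, Q = 38. (Wedge: Pb − Ps = 37.)
Burden on buyers: 18.5; on sellers: 18.5. (They sum to 37.)
The less price-elastic side of the market bears the larger share of a per-unit tax.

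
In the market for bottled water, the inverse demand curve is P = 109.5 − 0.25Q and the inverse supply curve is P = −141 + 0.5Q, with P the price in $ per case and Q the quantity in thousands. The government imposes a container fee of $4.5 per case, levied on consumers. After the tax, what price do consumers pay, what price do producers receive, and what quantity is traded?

Rewrite in direct form: Qd = 438 − 4P and Qs = 2P + 282.
Without the tax, 438 − 4P = 2P + 282 gives 6P = 156, so P* = $26 and Q* = 334.
With the tax collected from consumers, demand (in seller-price terms) shifts: Qd = 438 − 4(P + 4.5).
Solving gives Q = 328 with consumers paying $27.5 and producers receiving $23 (the $4.5 wedge).
The less price-elastic side of the market bears the larger share of a per-unit tax.

Consumers pay $27.5; producers receive $23; quantity = 328.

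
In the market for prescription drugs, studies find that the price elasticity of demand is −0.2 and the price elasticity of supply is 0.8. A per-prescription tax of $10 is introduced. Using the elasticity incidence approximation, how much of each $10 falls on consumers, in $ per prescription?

Consumers bear ≈ $8 per prescription.

Incidence ratio: consumers' share ≈ εs / (εs + |εd|) = 0.8 / (0.8 + 0.2) = 0.8.
So consumers bear ≈ 0.8 × $10 = $8; producers bear $2.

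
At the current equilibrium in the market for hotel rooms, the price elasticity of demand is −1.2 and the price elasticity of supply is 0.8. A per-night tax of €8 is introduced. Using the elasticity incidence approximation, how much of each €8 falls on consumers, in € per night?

Incidence ratio: consumers' share ≈ εs / (εs + |εd|) = 0.8 / (0.8 + 1.2) = 0.4.
So consumers bear ≈ 0.4 × €8 = €3.2; producers bear €4.8.

Consumers bear ≈ €3.2 per night.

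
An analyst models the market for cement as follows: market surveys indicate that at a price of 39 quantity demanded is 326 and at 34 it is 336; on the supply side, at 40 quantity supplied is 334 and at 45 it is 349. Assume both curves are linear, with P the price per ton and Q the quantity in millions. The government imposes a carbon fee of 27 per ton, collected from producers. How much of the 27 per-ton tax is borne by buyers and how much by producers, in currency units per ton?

Buyers bear 16.2 per ton; producers bear 10.8 per ton.

Demand slope: (336 − 326)/(34 − 39) = -2, so Qd = 404 − 2P.
Supply slope: (349 − 334)/(45 − 40) = 3, so Qs = 3P + 214.
Before the tax: set 404 − 2P = 3P + 214 → P* = 38, Q* = 328.
With the tax collected from producers, supply shifts: Qs = 3(P − 27) + 214.
Solving gives Q = 295.6 with buyers paying 54.2 and producers receiving 27.2 (the 27 wedge).
Burden on buyers: 16.2; on producers: 10.8. (They sum to 27.)
The less price-elastic side of the market bears the larger share of a per-unit tax.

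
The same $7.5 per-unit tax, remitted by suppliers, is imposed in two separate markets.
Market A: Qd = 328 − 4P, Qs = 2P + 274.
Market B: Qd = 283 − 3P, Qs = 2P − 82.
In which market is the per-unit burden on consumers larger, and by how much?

Market B, by $0.5.

Market A: pre-tax P* = $9, Q* = 292; post-tax Q = 282; per-unit burden on consumers = $2.5.
Market B: pre-tax P* = $73, Q* = 64; post-tax Q = 55; per-unit burden on consumers = $3.
Difference: $2.5 vs $3 → market B is larger by $0.5.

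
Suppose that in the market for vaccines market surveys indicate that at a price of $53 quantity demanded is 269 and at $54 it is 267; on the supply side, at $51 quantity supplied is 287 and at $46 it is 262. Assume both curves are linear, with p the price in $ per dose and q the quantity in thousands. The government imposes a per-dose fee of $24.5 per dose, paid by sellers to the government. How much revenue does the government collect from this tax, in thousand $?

Demand slope: (267 − 269)/(54 − 53) = -2, so qd = 375 − 2p.
Supply slope: (262 − 287)/(46 − 51) = 5, so qs = 5p + 32.
Before the tax: set 375 − 2p = 5p + 32 → p* = $49, q* = 277.
With the tax collected from sellers, supply shifts: qs = 5(p − 24.5) + 32.
New equilibrium: consumers pay $66.5, sellers receive $42, q = 242. (Wedge: pb − ps = 24.5.)
Revenue = t · Q = 24.5 · 242 = $5929.

Tax revenue = $5929 thousand.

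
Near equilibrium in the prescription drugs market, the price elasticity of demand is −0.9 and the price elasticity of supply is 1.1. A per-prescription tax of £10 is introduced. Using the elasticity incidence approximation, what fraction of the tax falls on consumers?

Incidence ratio: consumers' share ≈ εs / (εs + |εd|) = 1.1 / (1.1 + 0.9) = 0.55.
Supply is the more elastic side, so consumers bear the larger share.

Consumers' share ≈ 0.55.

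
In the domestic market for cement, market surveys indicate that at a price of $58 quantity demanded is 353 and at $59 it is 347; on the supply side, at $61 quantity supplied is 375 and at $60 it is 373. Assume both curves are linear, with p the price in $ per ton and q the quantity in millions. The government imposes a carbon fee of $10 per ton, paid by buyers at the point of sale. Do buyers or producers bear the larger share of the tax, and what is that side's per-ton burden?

Demand slope: (347 − 353)/(59 − 58) = -6, so qd = 701 − 6p.
Supply slope: (373 − 375)/(60 − 61) = 2, so qs = 2p + 253.
Without the tax, 701 − 6p = 2p + 253 gives 8p = 448, so p* = $56 and q* = 365.
With the tax collected from buyers, demand (in seller-price terms) shifts: qd = 701 − 6(p + 10).
New equilibrium: buyers pay $58.5, producers receive $48.5, q = 350. (Wedge: pb − ps = 10.)
Per-ton burden: buyers $2.5, producers $7.5.
Producers take the larger share because supply is less price-elastic here (demand slope 6 vs supply slope 2).

Producers bear the larger share: $7.5 per ton.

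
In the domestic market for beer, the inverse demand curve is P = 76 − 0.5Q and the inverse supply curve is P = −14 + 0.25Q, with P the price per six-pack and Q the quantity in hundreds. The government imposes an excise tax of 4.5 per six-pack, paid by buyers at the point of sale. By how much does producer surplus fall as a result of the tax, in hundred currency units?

Inverting to Q(P) form: Qd = 152 − 2P; Qs = 4P + 56.
Without the tax, 152 − 2P = 4P + 56 gives 6P = 96, so P* = 16 and Q* = 120.
With the tax collected from buyers, demand (in seller-price terms) shifts: Qd = 152 − 2(P + 4.5).
New equilibrium: buyers pay 19, sellers receive 14.5, Q = 114. (Wedge: Pb − Ps = 4.5.)
ΔPS is the trapezoid between Q = 114 and Q = 120 of height 1.5: ½ · (120 + 114) · 1.5 = 175.5.

Producer surplus falls by 175.5 hundred.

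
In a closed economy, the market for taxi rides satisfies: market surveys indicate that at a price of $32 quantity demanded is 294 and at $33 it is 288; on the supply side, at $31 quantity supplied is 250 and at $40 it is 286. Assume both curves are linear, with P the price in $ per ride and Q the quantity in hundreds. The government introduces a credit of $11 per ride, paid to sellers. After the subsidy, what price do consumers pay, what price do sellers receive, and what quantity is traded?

Consumers pay $31.6; sellers receive $42.6; quantity = 296.4.

Demand slope: (288 − 294)/(33 − 32) = -6, so Qd = 486 − 6P.
Supply slope: (286 − 250)/(40 − 31) = 4, so Qs = 4P + 126.
Without the subsidy, 486 − 6P = 4P + 126 gives 10P = 360, so P* = $36 and Q* = 270.
With a per-unit subsidy paid to sellers, each receives P + 11 per unit sold, so supply becomes Qs = 4(P + 11) + 126.
New equilibrium: consumers pay $31.6, sellers receive $42.6, Q = 296.4. (Wedge: Pb − Ps = −11.)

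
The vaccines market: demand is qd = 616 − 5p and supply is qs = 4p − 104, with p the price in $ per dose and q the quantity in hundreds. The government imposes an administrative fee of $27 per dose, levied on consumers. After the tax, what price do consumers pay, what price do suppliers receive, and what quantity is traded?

Before the tax: set 616 − 5p = 4p − 104 → p* = $80, q* = 216.
With the tax collected from consumers, demand (in seller-price terms) shifts: qd = 616 − 5(p + 27).
Solving gives q = 156 with consumers paying $92 and suppliers receiving $65 (the $27 wedge).
The less price-elastic side of the market bears the larger share of a per-unit tax.

Consumers pay $92; suppliers receive $65; quantity = 156.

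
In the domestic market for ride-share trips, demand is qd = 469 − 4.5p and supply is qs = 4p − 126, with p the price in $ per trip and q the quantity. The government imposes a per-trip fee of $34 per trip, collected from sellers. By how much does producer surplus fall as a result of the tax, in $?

Producer surplus falls by $2124.

Before the tax: set 469 − 4.5p = 4p − 126 → p* = $70, q* = 154.
With the tax collected from sellers, supply shifts: qs = 4(p − 34) − 126.
New equilibrium: buyers pay $86, sellers receive $52, q = 82. (Wedge: pb − ps = 34.)
ΔPS is the trapezoid between Q = 82 and Q = 154 of height $18: ½ · (154 + 82) · 18 = $2124.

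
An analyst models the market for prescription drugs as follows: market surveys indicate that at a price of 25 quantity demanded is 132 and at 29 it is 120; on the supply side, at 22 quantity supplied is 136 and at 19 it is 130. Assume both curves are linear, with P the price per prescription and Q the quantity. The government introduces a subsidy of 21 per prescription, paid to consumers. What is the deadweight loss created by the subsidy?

Deadweight loss = 264.6.

Demand slope: (120 − 132)/(29 − 25) = -3, so Qd = 207 − 3P.
Supply slope: (130 − 136)/(19 − 22) = 2, so Qs = 2P + 92.
Without the subsidy, 207 − 3P = 2P + 92 gives 5P = 115, so P* = 23 and Q* = 138.
With a per-unit subsidy paid to consumers, each effectively pays P − 21, so demand becomes Qd = 207 − 3(P − 21).
Solving gives Q = 163.2 with consumers paying 14.6 and suppliers receiving 35.6 (the 21 wedge).
Quantity rises by |ΔQ| = |138 − 163.2| = 25.2.
DWL = ½ · t · |ΔQ| = ½ · 21 · 25.2 = 264.6.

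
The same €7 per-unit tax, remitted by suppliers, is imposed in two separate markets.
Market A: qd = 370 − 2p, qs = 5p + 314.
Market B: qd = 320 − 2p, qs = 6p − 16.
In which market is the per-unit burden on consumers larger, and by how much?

Market B, by €0.25.

Market A: pre-tax p* = €8, q* = 354; post-tax q = 344; per-unit burden on consumers = €5.
Market B: pre-tax p* = €42, q* = 236; post-tax q = 225.5; per-unit burden on consumers = €5.25.
Difference: €5 vs €5.25 → market B is larger by €0.25.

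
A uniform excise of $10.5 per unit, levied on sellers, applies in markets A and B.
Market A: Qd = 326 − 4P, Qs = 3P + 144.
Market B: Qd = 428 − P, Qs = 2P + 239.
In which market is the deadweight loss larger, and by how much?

Market A, by $57.75.

Market A: pre-tax P* = $26, Q* = 222; post-tax Q = 204; deadweight loss = $94.5.
Market B: pre-tax P* = $63, Q* = 365; post-tax Q = 358; deadweight loss = $36.75.
Difference: $94.5 vs $36.75 → market A is larger by $57.75.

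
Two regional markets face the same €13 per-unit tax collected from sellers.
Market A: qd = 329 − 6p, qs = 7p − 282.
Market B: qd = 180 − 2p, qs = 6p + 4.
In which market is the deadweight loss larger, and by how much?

Market A, by €146.25.

Market A: pre-tax p* = €47, q* = 47; post-tax q = 5; deadweight loss = €273.
Market B: pre-tax p* = €22, q* = 136; post-tax q = 116.5; deadweight loss = €126.75.
Difference: €273 vs €126.75 → market A is larger by €146.25.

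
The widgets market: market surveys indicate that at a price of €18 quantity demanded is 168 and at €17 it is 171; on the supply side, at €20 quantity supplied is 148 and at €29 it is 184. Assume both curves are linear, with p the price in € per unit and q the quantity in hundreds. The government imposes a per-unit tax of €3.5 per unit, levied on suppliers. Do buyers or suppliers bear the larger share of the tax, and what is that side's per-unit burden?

Buyers bear the larger share: €2 per unit.

Demand slope: (171 − 168)/(17 − 18) = -3, so qd = 222 − 3p.
Supply slope: (184 − 148)/(29 − 20) = 4, so qs = 4p + 68.
Before the tax: set 222 − 3p = 4p + 68 → p* = €22, q* = 156.
With the tax collected from suppliers, supply shifts: qs = 4(p − 3.5) + 68.
New equilibrium: buyers pay €24, suppliers receive €20.5, q = 150. (Wedge: pb − ps = 3.5.)
Per-unit burden: buyers €2, suppliers €1.5.
Buyers take the larger share because demand is less price-elastic here (demand slope 3 vs supply slope 4).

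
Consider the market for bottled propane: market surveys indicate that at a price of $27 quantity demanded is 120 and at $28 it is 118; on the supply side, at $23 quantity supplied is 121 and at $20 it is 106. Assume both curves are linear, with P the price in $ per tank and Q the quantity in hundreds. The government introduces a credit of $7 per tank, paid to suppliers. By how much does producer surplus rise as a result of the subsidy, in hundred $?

Demand slope: (118 − 120)/(28 − 27) = -2, so Qd = 174 − 2P.
Supply slope: (106 − 121)/(20 − 23) = 5, so Qs = 5P + 6.
Without the subsidy, 174 − 2P = 5P + 6 gives 7P = 168, so P* = $24 and Q* = 126.
With a per-unit subsidy paid to suppliers, each receives P + 7 per unit sold, so supply becomes Qs = 5(P + 7) + 6.
New equilibrium: consumers pay $19, suppliers receive $26, Q = 136. (Wedge: Pb − Ps = −7.)
ΔPS is the trapezoid between Q = 136 and Q = 126 of height $2: ½ · (126 + 136) · 2 = $262.

Producer surplus rises by $262 hundred.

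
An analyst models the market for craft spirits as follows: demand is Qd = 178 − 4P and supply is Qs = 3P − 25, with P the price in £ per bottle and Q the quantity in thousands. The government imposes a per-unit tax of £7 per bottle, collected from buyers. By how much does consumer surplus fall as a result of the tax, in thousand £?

Before the tax: set 178 − 4P = 3P − 25 → P* = £29, Q* = 62.
With the tax collected from buyers, demand (in seller-price terms) shifts: Qd = 178 − 4(P + 7).
Solving gives Q = 50 with buyers paying £32 and sellers receiving £25 (the £7 wedge).
ΔCS is the trapezoid between Q = 50 and Q = 62 of height £3: ½ · (62 + 50) · 3 = £168.

Consumer surplus falls by £168 thousand.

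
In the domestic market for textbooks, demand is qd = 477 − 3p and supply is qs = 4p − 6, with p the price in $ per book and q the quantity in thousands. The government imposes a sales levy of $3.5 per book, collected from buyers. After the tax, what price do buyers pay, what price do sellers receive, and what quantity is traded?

Before the tax: set 477 − 3p = 4p − 6 → p* = $69, q* = 270.
With the tax collected from buyers, demand (in seller-price terms) shifts: qd = 477 − 3(p + 3.5).
Solving gives q = 264 with buyers paying $71 and sellers receiving $67.5 (the $3.5 wedge).
The less price-elastic side of the market bears the larger share of a per-unit tax.

Buyers pay $71; sellers receive $67.5; quantity = 264.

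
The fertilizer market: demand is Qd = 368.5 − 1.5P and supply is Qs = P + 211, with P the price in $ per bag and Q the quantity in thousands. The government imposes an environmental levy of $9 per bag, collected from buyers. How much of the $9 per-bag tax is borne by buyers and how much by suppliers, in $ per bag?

Buyers bear $3.6 per bag; suppliers bear $5.4 per bag.

Without the tax, 368.5 − 1.5P = P + 211 gives 2.5P = 157.5, so P* = $63 and Q* = 274.
With the tax collected from buyers, demand (in seller-price terms) shifts: Qd = 368.5 − 1.5(P + 9).
Solving gives Q = 268.6 with buyers paying $66.6 and suppliers receiving $57.6 (the $9 wedge).
Burden on buyers: $3.6; on suppliers: $5.4. (They sum to $9.)
The less price-elastic side of the market bears the larger share of a per-unit tax.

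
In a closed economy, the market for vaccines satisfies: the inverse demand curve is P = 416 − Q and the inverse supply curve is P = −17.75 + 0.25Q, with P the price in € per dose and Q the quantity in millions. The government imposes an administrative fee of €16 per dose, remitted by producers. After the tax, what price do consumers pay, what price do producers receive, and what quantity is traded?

Rewrite in direct form: Qd = 416 − P and Qs = 4P + 71.
Without the tax, 416 − P = 4P + 71 gives 5P = 345, so P* = €69 and Q* = 347.
With the tax collected from producers, supply shifts: Qs = 4(P − 16) + 71.
Solving gives Q = 334.2 with consumers paying €81.8 and producers receiving €65.8 (the €16 wedge).

Consumers pay €81.8; producers receive €65.8; quantity = 334.2.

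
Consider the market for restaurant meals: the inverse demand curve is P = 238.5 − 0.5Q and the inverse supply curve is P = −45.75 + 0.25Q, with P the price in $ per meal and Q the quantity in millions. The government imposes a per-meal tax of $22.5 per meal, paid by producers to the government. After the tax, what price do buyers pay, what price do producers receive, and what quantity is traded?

Rewrite in direct form: Qd = 477 − 2P and Qs = 4P + 183.
Without the tax, 477 − 2P = 4P + 183 gives 6P = 294, so P* = $49 and Q* = 379.
With the tax collected from producers, supply shifts: Qs = 4(P − 22.5) + 183.
New equilibrium: buyers pay $64, producers receive $41.5, Q = 349. (Wedge: Pb − Ps = 22.5.)
The less price-elastic side of the market bears the larger share of a per-unit tax.

Buyers pay $64; producers receive $41.5; quantity = 349.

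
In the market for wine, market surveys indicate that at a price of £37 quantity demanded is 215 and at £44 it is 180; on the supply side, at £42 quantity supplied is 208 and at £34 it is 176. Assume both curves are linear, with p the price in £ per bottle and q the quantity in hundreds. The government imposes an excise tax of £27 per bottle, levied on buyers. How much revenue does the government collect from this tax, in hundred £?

Demand slope: (180 − 215)/(44 − 37) = -5, so qd = 400 − 5p.
Supply slope: (176 − 208)/(34 − 42) = 4, so qs = 4p + 40.
Before the tax: set 400 − 5p = 4p + 40 → p* = £40, q* = 200.
With the tax collected from buyers, demand (in seller-price terms) shifts: qd = 400 − 5(p + 27).
Solving gives q = 140 with buyers paying £52 and producers receiving £25 (the £27 wedge).
Revenue = t · Q = 27 · 140 = £3780.

Tax revenue = £3780 hundred.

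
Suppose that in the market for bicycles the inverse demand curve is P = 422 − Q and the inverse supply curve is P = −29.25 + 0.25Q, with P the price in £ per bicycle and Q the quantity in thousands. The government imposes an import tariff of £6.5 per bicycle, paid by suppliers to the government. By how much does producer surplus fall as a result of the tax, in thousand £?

Inverting to Q(P) form: Qd = 422 − P; Qs = 4P + 117.
Without the tax, 422 − P = 4P + 117 gives 5P = 305, so P* = £61 and Q* = 361.
With the tax collected from suppliers, supply shifts: Qs = 4(P − 6.5) + 117.
New equilibrium: consumers pay £66.2, suppliers receive £59.7, Q = 355.8. (Wedge: Pb − Ps = 6.5.)
ΔPS is the trapezoid between Q = 355.8 and Q = 361 of height £1.3: ½ · (361 + 355.8) · 1.3 = £465.92.

Producer surplus falls by £465.92 thousand.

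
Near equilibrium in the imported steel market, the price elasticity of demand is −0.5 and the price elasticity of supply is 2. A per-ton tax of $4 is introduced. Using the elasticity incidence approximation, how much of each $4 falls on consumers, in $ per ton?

Consumers bear ≈ $3.2 per ton.

Incidence ratio: consumers' share ≈ εs / (εs + |εd|) = 2 / (2 + 0.5) = 0.8.
So consumers bear ≈ 0.8 × $4 = $3.2; sellers bear $0.8.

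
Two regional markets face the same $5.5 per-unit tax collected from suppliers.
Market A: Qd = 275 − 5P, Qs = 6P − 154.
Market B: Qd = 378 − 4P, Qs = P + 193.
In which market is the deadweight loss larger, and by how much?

Market A: pre-tax P* = $39, Q* = 80; post-tax Q = 65; deadweight loss = $41.25.
Market B: pre-tax P* = $37, Q* = 230; post-tax Q = 225.6; deadweight loss = $12.1.
Difference: $41.25 vs $12.1 → market A is larger by $29.15.

Market A, by $29.15.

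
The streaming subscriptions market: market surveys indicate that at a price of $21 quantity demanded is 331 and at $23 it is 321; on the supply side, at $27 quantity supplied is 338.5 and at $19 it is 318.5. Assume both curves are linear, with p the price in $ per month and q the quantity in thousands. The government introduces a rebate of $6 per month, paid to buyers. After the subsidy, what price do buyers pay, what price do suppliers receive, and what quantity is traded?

Buyers pay $20; suppliers receive $26; quantity = 336.

Demand slope: (321 − 331)/(23 − 21) = -5, so qd = 436 − 5p.
Supply slope: (318.5 − 338.5)/(19 − 27) = 2.5, so qs = 2.5p + 271.
Without the subsidy, 436 − 5p = 2.5p + 271 gives 7.5p = 165, so p* = $22 and q* = 326.
With a per-unit subsidy paid to buyers, each effectively pays p − 6, so demand becomes qd = 436 − 5(p − 6).
New equilibrium: buyers pay $20, suppliers receive $26, q = 336. (Wedge: pb − ps = −6.)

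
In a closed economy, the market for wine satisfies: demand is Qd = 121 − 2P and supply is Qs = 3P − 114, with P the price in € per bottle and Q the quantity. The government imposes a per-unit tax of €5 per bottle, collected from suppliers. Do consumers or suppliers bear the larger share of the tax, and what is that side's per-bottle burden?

Consumers bear the larger share: €3 per bottle.

Without the tax, 121 − 2P = 3P − 114 gives 5P = 235, so P* = €47 and Q* = 27.
With the tax collected from suppliers, supply shifts: Qs = 3(P − 5) − 114.
Solving gives Q = 21 with consumers paying €50 and suppliers receiving €45 (the €5 wedge).
Per-bottle burden: consumers €3, suppliers €2.
Consumers take the larger share because demand is less price-elastic here (demand slope 2 vs supply slope 3).
The less price-elastic side of the market bears the larger share of a per-unit tax.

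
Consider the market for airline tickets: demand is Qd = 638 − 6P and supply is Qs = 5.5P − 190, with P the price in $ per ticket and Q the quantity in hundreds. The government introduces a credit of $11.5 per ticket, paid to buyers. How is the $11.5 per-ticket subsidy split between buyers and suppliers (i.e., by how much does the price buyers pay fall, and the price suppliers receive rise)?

Without the subsidy, 638 − 6P = 5.5P − 190 gives 11.5P = 828, so P* = $72 and Q* = 206.
With a per-unit subsidy paid to buyers, each effectively pays P − 11.5, so demand becomes Qd = 638 − 6(P − 11.5).
Solving gives Q = 239 with buyers paying $66.5 and suppliers receiving $78 (the $11.5 wedge).
Gain to buyers: $5.5; to suppliers: $6. (They sum to $11.5.)

Buyers gain $5.5 per ticket; suppliers gain $6 per ticket.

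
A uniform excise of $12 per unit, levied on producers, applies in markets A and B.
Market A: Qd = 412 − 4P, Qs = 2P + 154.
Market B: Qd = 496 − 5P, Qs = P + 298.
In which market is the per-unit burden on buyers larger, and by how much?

Market A: pre-tax P* = $43, Q* = 240; post-tax Q = 224; per-unit burden on buyers = $4.
Market B: pre-tax P* = $33, Q* = 331; post-tax Q = 321; per-unit burden on buyers = $2.
Difference: $4 vs $2 → market A is larger by $2.

Market A, by $2.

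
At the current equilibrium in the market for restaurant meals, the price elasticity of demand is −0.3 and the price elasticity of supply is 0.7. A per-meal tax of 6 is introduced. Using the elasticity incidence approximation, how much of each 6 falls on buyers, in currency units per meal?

Incidence ratio: buyers' share ≈ εs / (εs + |εd|) = 0.7 / (0.7 + 0.3) = 0.7.
So buyers bear ≈ 0.7 × 6 = 4.2; suppliers bear 1.8.

Buyers bear ≈ 4.2 per meal.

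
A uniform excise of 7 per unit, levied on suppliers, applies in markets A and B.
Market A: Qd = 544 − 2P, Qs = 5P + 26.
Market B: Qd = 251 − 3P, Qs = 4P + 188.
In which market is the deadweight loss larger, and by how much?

Market B, by 7.

Market A: pre-tax P* = 74, Q* = 396; post-tax Q = 386; deadweight loss = 35.
Market B: pre-tax P* = 9, Q* = 224; post-tax Q = 212; deadweight loss = 42.
Difference: 35 vs 42 → market B is larger by 7.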